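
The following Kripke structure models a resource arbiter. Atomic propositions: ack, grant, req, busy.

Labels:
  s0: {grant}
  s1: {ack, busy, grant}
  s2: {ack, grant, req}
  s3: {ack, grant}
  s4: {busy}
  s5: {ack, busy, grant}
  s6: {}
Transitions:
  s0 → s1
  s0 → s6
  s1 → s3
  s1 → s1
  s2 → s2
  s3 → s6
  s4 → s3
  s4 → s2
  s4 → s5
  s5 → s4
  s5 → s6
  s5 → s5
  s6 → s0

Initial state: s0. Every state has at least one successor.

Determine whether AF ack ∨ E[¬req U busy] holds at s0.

States satisfying ack: {s1, s2, s3, s5}.
States satisfying AF ack: {s1, s2, s3, s4, s5}.
States satisfying ¬req: {s0, s1, s3, s4, s5, s6}.
States satisfying busy: {s1, s4, s5}.
States satisfying E[¬req U busy]: {s0, s1, s3, s4, s5, s6}.
States satisfying AF ack ∨ E[¬req U busy]: {s0, s1, s2, s3, s4, s5, s6}.
s0 ∈ Sat(AF ack ∨ E[¬req U busy]).

Holds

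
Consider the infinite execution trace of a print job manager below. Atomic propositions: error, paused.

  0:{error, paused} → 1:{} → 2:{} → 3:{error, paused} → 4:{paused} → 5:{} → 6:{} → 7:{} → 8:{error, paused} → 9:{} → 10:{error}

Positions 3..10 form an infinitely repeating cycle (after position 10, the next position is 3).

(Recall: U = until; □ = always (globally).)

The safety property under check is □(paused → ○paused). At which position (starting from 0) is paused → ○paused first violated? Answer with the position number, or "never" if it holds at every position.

At position 0 the labels are {error, paused} and the next position 1 has {}, so paused → ○paused is false there. This is the first violation.

0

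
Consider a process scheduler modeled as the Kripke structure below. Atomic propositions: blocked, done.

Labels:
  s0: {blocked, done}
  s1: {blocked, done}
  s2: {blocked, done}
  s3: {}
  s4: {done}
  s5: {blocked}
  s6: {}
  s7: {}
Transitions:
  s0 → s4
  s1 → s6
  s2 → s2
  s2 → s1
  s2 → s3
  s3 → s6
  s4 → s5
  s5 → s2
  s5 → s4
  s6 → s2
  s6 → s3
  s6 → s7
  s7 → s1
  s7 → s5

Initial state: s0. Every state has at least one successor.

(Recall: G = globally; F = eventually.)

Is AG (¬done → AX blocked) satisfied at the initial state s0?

States satisfying ¬done → AX blocked: {s0, s1, s2, s4, s7}.
States satisfying AG (¬done → AX blocked): ∅.
s3 is reachable from s0 and violates ¬done → AX blocked, so AG fails at s0.
s0 ∉ Sat(AG (¬done → AX blocked)).

Violated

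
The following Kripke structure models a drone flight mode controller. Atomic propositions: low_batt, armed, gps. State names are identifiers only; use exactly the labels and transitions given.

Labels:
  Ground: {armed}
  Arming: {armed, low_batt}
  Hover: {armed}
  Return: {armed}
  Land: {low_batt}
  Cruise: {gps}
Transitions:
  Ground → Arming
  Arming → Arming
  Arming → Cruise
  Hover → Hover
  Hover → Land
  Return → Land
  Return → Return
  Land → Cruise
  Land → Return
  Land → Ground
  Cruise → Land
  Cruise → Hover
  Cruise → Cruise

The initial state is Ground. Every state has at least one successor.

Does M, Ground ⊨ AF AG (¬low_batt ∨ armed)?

States satisfying AG (¬low_batt ∨ armed): ∅.
States satisfying AF AG (¬low_batt ∨ armed): ∅.
There is a path from Ground along which AG (¬low_batt ∨ armed) never holds.
Ground ∉ Sat(AF AG (¬low_batt ∨ armed)).

Violated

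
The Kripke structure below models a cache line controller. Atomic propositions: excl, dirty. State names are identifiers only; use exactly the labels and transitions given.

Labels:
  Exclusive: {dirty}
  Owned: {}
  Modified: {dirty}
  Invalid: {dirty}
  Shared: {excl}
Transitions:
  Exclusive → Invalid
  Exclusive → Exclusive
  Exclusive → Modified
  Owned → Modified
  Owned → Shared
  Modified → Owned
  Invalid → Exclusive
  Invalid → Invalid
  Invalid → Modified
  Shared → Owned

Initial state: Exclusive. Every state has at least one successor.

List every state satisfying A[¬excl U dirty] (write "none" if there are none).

{Exclusive, Modified, Invalid}

States satisfying ¬excl: {Exclusive, Owned, Modified, Invalid}.
States satisfying dirty: {Exclusive, Modified, Invalid}.
States satisfying A[¬excl U dirty]: {Exclusive, Modified, Invalid}.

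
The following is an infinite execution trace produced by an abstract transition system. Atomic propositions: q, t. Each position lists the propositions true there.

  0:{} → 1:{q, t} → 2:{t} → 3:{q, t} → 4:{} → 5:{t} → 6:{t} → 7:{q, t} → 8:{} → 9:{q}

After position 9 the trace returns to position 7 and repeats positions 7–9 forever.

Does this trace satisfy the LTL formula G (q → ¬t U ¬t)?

Violated

q → ¬t U ¬t must hold at every position from 0 onward. It fails at position 1, so G (q → ¬t U ¬t) is false.
Positions where q holds: 1, 3, 7, 9.
Check ¬t U ¬t at each: 1→fails, 3→fails, 7→fails, 9→ok.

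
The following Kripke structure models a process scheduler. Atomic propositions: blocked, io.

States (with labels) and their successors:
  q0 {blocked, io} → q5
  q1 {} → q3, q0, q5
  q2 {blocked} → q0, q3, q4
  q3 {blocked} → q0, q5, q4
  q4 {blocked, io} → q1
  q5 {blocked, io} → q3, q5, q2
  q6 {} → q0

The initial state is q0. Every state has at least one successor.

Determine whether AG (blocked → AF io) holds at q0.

Holds

States satisfying blocked → AF io: {q0, q1, q2, q3, q4, q5, q6}.
States satisfying AG (blocked → AF io): {q0, q1, q2, q3, q4, q5, q6}.
Every state reachable from q0 satisfies blocked → AF io.
q0 ∈ Sat(AG (blocked → AF io)).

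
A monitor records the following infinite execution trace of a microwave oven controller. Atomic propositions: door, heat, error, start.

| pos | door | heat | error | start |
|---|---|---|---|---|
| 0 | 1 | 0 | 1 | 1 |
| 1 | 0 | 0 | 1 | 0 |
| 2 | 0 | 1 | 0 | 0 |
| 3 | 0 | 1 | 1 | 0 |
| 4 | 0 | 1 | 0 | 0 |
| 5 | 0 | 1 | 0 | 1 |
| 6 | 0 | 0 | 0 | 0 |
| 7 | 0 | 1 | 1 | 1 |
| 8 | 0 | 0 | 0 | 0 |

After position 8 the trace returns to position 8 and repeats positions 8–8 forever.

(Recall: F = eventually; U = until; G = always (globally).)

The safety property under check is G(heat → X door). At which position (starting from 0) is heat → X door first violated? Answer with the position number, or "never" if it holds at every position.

Check heat → X door at each position in order: 0 ✓, 1 ✓.
At position 2 the labels are {heat} and the next position 3 has {error, heat}, so heat → X door is false there. This is the first violation.

2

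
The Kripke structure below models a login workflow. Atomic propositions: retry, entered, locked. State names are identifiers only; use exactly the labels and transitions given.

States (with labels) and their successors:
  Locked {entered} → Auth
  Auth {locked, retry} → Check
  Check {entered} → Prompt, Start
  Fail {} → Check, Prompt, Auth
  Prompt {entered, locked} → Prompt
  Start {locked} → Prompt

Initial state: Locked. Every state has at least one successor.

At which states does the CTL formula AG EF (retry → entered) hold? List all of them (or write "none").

States satisfying EF (retry → entered): {Locked, Auth, Check, Fail, Prompt, Start}.
States satisfying AG EF (retry → entered): {Locked, Auth, Check, Fail, Prompt, Start}.

{Locked, Auth, Check, Fail, Prompt, Start}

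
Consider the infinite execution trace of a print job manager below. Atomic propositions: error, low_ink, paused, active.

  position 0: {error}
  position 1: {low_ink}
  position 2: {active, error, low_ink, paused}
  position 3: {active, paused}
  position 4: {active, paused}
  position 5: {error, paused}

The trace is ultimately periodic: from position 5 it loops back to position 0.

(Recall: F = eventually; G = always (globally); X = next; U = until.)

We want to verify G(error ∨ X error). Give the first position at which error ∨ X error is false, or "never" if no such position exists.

3

Check error ∨ X error at each position in order: 0 ✓, 1 ✓, 2 ✓.
At position 3 the labels are {active, paused} and the next position 4 has {active, paused}, so error ∨ X error is false there. This is the first violation.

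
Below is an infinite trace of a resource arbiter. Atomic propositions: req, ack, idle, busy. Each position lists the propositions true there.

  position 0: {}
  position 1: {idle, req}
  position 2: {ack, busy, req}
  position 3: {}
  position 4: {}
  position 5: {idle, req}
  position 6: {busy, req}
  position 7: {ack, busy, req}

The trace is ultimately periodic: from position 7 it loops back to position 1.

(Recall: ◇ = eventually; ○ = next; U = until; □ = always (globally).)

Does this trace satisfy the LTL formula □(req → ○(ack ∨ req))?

Does not hold

req → ○(ack ∨ req) must hold at every position from 0 onward. It fails at position 2, so □(req → ○(ack ∨ req)) is false.
Positions where req holds: 1, 2, 5, 6, 7.
Check ○(ack ∨ req) at each: 1→ok, 2→fails, 5→ok, 6→ok, 7→ok.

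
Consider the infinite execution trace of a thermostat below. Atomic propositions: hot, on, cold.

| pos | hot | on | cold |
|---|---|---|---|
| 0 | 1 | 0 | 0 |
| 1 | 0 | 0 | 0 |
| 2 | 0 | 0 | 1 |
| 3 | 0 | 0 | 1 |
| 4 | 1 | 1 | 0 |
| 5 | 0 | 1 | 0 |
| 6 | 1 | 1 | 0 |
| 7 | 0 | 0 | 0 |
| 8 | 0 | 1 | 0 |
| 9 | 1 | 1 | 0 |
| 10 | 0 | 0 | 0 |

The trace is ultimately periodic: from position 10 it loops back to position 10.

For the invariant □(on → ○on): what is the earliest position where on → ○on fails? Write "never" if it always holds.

Check on → ○on at each position in order: 0 ✓, 1 ✓, 2 ✓, 3 ✓, 4 ✓, 5 ✓.
At position 6 the labels are {hot, on} and the next position 7 has {}, so on → ○on is false there. This is the first violation.

6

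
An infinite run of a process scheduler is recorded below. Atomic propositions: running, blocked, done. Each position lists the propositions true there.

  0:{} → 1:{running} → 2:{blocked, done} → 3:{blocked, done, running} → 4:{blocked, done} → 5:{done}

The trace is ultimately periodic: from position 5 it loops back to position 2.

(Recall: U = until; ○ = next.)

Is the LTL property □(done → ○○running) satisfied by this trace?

Does not hold

done → ○○running must hold at every position from 0 onward. It fails at position 2, so □(done → ○○running) is false.
Positions where done holds: 2, 3, 4, 5.
Check ○○running at each: 2→fails, 3→fails, 4→fails, 5→ok.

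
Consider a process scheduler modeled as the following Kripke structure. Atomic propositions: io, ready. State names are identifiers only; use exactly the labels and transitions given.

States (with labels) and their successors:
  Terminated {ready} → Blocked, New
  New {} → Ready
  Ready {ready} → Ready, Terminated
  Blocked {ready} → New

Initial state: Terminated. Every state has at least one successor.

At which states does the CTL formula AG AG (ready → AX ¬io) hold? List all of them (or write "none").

States satisfying AG (ready → AX ¬io): {Terminated, New, Ready, Blocked}.
States satisfying AG AG (ready → AX ¬io): {Terminated, New, Ready, Blocked}.

{Terminated, New, Ready, Blocked}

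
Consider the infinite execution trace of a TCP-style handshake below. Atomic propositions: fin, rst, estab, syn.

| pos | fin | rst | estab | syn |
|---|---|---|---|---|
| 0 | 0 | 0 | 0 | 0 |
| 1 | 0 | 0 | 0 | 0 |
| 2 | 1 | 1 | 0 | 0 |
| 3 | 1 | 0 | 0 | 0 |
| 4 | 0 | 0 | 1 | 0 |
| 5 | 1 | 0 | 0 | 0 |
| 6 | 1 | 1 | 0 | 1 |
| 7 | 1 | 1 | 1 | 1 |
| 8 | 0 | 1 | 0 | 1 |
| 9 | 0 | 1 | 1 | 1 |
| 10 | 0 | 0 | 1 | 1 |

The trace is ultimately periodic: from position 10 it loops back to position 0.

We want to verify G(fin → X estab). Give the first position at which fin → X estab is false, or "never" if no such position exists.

2

Check fin → X estab at each position in order: 0 ✓, 1 ✓.
At position 2 the labels are {fin, rst} and the next position 3 has {fin}, so fin → X estab is false there. This is the first violation.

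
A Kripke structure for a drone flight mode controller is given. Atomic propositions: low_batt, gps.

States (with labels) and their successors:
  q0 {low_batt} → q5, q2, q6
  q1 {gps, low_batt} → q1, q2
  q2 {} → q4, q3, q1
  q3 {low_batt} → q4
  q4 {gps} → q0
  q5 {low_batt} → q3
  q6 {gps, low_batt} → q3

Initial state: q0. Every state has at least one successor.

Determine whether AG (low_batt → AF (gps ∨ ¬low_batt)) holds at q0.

Yes

States satisfying low_batt → AF (gps ∨ ¬low_batt): {q0, q1, q2, q3, q4, q5, q6}.
States satisfying AG (low_batt → AF (gps ∨ ¬low_batt)): {q0, q1, q2, q3, q4, q5, q6}.
Every state reachable from q0 satisfies low_batt → AF (gps ∨ ¬low_batt).
q0 ∈ Sat(AG (low_batt → AF (gps ∨ ¬low_batt))).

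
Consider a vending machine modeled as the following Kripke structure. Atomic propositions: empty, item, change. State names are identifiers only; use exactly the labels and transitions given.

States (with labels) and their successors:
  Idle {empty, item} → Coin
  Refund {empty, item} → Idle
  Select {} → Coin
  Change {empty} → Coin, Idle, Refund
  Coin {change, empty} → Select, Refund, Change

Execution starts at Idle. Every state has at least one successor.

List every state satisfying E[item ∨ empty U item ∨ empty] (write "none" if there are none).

{Idle, Refund, Change, Coin}

States satisfying item ∨ empty: {Idle, Refund, Change, Coin}.
States satisfying E[item ∨ empty U item ∨ empty]: {Idle, Refund, Change, Coin}.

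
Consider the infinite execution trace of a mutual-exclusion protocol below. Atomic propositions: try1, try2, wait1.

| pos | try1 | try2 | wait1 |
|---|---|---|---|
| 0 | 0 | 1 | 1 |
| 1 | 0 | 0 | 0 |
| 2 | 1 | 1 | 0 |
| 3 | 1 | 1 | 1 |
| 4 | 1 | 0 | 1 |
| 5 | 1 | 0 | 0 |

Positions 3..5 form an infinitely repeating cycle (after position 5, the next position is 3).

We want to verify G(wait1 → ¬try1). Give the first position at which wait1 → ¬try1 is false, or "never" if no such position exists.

3

Check wait1 → ¬try1 at each position in order: 0 ✓, 1 ✓, 2 ✓.
At position 3 the labels are {try1, try2, wait1}, so wait1 → ¬try1 is false there. This is the first violation.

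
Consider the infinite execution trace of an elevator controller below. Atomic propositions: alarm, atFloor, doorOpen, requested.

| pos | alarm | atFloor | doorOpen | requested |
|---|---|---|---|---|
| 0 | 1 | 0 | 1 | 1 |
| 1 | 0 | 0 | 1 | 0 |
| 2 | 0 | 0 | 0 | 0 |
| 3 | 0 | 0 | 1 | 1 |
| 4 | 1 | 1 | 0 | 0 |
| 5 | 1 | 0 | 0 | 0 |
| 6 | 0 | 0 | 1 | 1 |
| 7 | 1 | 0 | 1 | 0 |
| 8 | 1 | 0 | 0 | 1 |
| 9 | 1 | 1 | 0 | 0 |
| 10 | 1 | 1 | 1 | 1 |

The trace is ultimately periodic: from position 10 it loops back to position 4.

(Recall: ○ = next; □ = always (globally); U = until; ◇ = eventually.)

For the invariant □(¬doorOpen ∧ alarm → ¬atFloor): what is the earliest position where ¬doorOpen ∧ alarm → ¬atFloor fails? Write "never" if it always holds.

4

Check ¬doorOpen ∧ alarm → ¬atFloor at each position in order: 0 ✓, 1 ✓, 2 ✓, 3 ✓.
At position 4 the labels are {alarm, atFloor}, so ¬doorOpen ∧ alarm → ¬atFloor is false there. This is the first violation.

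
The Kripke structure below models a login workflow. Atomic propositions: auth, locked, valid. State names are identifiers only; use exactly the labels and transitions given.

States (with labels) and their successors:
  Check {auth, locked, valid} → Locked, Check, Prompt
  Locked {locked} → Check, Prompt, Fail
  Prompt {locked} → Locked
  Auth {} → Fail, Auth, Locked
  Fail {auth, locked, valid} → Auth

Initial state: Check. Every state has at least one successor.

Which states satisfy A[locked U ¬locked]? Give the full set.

{Auth, Fail}

States satisfying locked: {Check, Locked, Prompt, Fail}.
States satisfying ¬locked: {Auth}.
States satisfying A[locked U ¬locked]: {Auth, Fail}.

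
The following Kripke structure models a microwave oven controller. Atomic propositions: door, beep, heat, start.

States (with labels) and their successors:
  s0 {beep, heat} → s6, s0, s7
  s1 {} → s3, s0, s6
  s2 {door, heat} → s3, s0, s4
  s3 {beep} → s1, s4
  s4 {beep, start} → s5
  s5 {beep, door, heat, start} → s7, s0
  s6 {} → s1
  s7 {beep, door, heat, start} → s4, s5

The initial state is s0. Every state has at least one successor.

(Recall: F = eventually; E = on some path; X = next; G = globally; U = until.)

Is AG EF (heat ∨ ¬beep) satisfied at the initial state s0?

States satisfying EF (heat ∨ ¬beep): {s0, s1, s2, s3, s4, s5, s6, s7}.
States satisfying AG EF (heat ∨ ¬beep): {s0, s1, s2, s3, s4, s5, s6, s7}.
Every state reachable from s0 satisfies EF (heat ∨ ¬beep).
s0 ∈ Sat(AG EF (heat ∨ ¬beep)).

Satisfied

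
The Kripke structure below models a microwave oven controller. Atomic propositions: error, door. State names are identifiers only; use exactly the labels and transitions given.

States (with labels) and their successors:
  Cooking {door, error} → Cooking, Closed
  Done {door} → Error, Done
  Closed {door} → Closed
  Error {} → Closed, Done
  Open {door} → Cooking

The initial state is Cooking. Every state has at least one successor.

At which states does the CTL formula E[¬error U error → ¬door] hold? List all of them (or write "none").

{Done, Closed, Error, Open}

States satisfying ¬error: {Done, Closed, Error, Open}.
States satisfying error → ¬door: {Done, Closed, Error, Open}.
States satisfying E[¬error U error → ¬door]: {Done, Closed, Error, Open}.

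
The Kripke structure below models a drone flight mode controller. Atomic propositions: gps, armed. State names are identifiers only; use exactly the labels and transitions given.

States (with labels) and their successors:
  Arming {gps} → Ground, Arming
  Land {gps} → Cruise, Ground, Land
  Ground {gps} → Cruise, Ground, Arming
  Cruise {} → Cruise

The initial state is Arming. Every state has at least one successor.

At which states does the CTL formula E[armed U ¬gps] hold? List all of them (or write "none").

States satisfying armed: ∅.
States satisfying ¬gps: {Cruise}.
States satisfying E[armed U ¬gps]: {Cruise}.

{Cruise}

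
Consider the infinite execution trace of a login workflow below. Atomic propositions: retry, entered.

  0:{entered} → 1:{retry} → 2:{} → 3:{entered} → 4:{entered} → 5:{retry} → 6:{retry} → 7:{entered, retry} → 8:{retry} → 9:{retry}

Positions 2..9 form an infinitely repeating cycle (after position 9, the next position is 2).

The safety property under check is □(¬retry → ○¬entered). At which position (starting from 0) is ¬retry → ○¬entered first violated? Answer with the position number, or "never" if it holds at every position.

2

Check ¬retry → ○¬entered at each position in order: 0 ✓, 1 ✓.
At position 2 the labels are {} and the next position 3 has {entered}, so ¬retry → ○¬entered is false there. This is the first violation.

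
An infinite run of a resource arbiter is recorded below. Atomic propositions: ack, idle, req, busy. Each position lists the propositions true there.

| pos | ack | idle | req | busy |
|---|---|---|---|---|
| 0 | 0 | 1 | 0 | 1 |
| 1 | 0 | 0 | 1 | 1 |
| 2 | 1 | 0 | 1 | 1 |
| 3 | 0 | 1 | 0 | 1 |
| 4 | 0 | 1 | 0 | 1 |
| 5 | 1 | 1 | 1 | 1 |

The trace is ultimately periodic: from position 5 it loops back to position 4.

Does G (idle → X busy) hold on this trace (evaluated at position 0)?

Holds

idle → X busy holds at every position 0..5, and those are all positions ever visited, so G (idle → X busy) holds.
Positions where idle holds: 0, 3, 4, 5.
Check X busy at each: 0→ok, 3→ok, 4→ok, 5→ok.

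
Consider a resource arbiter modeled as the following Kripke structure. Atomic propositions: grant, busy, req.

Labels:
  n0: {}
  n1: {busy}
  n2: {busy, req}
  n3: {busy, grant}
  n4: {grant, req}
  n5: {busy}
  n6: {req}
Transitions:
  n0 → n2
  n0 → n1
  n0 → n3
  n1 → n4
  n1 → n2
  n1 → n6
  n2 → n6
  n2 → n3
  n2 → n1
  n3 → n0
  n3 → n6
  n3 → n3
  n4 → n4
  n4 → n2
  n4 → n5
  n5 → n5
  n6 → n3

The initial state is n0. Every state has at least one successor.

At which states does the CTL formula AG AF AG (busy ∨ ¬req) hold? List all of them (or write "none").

{n5}

States satisfying AF AG (busy ∨ ¬req): {n5}.
States satisfying AG AF AG (busy ∨ ¬req): {n5}.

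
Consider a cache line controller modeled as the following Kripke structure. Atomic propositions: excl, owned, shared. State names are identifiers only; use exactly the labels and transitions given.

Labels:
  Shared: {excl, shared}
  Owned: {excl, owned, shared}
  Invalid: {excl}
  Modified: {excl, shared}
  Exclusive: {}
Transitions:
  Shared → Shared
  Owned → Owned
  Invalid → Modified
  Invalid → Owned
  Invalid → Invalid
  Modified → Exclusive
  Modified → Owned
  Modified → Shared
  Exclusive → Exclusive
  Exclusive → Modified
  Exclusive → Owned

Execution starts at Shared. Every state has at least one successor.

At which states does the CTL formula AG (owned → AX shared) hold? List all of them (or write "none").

States satisfying owned → AX shared: {Shared, Owned, Invalid, Modified, Exclusive}.
States satisfying AG (owned → AX shared): {Shared, Owned, Invalid, Modified, Exclusive}.

{Shared, Owned, Invalid, Modified, Exclusive}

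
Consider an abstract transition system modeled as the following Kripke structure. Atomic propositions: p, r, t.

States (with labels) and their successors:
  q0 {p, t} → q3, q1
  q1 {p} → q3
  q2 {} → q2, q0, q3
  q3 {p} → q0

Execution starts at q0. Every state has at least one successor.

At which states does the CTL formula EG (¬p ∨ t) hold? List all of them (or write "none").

States satisfying ¬p ∨ t: {q0, q2}.
States satisfying EG (¬p ∨ t): {q2}.

{q2}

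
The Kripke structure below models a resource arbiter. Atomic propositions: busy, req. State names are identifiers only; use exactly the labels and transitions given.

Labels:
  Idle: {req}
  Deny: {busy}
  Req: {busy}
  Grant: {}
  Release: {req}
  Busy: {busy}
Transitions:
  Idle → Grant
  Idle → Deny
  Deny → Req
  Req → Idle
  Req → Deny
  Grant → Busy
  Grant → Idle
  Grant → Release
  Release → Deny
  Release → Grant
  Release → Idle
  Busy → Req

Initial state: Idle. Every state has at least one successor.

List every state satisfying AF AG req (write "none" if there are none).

States satisfying AG req: ∅.
States satisfying AF AG req: ∅.

none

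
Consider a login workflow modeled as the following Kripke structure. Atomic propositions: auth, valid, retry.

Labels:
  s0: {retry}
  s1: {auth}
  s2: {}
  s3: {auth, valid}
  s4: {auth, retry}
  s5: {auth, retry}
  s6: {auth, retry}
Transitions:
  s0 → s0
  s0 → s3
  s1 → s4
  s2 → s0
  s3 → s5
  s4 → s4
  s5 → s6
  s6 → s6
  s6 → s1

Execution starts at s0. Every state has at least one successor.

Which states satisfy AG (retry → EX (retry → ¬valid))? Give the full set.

{s0, s1, s2, s3, s4, s5, s6}

States satisfying retry → EX (retry → ¬valid): {s0, s1, s2, s3, s4, s5, s6}.
States satisfying AG (retry → EX (retry → ¬valid)): {s0, s1, s2, s3, s4, s5, s6}.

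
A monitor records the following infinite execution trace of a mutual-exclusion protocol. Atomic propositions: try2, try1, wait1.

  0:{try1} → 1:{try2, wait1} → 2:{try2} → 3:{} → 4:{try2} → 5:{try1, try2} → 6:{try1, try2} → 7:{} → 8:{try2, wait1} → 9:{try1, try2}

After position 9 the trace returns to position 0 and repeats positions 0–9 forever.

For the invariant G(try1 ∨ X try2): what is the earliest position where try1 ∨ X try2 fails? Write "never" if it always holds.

Check try1 ∨ X try2 at each position in order: 0 ✓, 1 ✓.
At position 2 the labels are {try2} and the next position 3 has {}, so try1 ∨ X try2 is false there. This is the first violation.

2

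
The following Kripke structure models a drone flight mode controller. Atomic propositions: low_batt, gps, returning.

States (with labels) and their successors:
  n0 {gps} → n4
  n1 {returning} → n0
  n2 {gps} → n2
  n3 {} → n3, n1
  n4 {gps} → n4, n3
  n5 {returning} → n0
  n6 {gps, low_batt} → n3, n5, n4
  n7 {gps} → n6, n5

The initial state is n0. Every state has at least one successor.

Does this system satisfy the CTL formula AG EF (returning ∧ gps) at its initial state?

States satisfying EF (returning ∧ gps): ∅.
States satisfying AG EF (returning ∧ gps): ∅.
n0 is reachable from n0 and violates EF (returning ∧ gps), so AG fails at n0.
n0 ∉ Sat(AG EF (returning ∧ gps)).

Violated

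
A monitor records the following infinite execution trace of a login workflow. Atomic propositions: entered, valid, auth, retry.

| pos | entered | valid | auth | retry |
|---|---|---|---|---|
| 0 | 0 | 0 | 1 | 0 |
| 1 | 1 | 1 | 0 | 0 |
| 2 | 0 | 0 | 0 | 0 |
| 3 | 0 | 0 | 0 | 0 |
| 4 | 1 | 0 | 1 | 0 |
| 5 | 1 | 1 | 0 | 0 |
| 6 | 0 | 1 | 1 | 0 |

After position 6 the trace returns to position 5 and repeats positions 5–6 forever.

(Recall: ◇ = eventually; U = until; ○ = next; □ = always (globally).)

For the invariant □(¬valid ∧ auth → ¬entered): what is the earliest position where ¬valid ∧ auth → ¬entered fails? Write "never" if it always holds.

4

Check ¬valid ∧ auth → ¬entered at each position in order: 0 ✓, 1 ✓, 2 ✓, 3 ✓.
At position 4 the labels are {auth, entered}, so ¬valid ∧ auth → ¬entered is false there. This is the first violation.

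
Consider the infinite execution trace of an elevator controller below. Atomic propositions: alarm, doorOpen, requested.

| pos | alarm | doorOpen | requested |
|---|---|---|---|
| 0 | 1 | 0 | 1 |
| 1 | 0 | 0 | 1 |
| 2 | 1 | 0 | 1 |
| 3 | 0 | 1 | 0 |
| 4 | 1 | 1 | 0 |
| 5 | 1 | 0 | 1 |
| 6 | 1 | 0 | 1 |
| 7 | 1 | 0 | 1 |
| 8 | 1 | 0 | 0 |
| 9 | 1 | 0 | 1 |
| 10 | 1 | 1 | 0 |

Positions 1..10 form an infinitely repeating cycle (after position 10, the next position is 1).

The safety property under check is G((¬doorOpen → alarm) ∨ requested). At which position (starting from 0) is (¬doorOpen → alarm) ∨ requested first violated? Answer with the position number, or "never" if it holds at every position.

never

(¬doorOpen → alarm) ∨ requested holds at every position 0..10, and those are all the positions the trace ever visits, so the invariant G((¬doorOpen → alarm) ∨ requested) is never violated.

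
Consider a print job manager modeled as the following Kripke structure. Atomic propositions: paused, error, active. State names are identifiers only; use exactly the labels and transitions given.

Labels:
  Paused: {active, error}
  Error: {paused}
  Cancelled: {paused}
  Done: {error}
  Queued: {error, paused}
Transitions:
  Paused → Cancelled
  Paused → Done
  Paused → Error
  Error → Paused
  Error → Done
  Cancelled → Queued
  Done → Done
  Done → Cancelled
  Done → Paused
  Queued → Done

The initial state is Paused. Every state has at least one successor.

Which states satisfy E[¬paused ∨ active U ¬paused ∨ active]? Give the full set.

{Paused, Done}

States satisfying ¬paused ∨ active: {Paused, Done}.
States satisfying E[¬paused ∨ active U ¬paused ∨ active]: {Paused, Done}.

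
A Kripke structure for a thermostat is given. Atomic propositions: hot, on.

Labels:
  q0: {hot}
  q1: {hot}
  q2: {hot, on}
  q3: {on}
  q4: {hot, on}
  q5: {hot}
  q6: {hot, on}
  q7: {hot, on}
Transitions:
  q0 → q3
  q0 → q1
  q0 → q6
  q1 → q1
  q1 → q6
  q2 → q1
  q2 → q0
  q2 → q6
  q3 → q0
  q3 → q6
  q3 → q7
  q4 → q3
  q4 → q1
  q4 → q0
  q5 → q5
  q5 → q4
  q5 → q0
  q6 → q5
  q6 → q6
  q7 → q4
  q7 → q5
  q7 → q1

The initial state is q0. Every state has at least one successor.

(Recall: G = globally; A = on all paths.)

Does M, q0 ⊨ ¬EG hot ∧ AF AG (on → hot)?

Violated

States satisfying hot: {q0, q1, q2, q4, q5, q6, q7}.
States satisfying EG hot: {q0, q1, q2, q4, q5, q6, q7}.
States satisfying ¬EG hot: {q3}.
States satisfying AG (on → hot): ∅.
States satisfying AF AG (on → hot): ∅.
States satisfying ¬EG hot ∧ AF AG (on → hot): ∅.
q0 ∉ Sat(¬EG hot ∧ AF AG (on → hot)).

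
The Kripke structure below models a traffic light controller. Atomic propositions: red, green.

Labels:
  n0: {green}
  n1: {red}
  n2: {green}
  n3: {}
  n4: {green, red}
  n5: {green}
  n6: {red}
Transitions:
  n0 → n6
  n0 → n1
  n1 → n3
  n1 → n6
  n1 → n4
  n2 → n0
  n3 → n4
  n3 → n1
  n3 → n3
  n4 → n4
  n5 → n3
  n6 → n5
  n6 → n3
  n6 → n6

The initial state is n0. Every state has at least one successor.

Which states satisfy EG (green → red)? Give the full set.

{n1, n3, n4, n6}

States satisfying green → red: {n1, n3, n4, n6}.
States satisfying EG (green → red): {n1, n3, n4, n6}.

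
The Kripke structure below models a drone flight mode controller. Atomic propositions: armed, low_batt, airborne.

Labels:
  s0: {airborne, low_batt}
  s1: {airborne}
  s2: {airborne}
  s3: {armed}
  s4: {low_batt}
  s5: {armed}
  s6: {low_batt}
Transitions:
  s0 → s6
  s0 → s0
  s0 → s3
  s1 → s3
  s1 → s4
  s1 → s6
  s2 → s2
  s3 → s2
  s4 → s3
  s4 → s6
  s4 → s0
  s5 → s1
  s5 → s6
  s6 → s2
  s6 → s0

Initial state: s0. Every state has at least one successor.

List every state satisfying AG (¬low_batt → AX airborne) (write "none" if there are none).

{s0, s2, s3, s4, s6}

States satisfying ¬low_batt → AX airborne: {s0, s2, s3, s4, s6}.
States satisfying AG (¬low_batt → AX airborne): {s0, s2, s3, s4, s6}.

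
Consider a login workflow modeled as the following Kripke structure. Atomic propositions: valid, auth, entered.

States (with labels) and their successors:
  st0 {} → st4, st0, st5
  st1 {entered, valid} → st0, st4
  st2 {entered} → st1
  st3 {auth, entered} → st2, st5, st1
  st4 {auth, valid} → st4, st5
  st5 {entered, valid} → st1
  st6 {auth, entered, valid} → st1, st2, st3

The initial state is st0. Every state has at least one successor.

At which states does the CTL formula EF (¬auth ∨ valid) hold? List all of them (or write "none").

States satisfying ¬auth ∨ valid: {st0, st1, st2, st4, st5, st6}.
States satisfying EF (¬auth ∨ valid): {st0, st1, st2, st3, st4, st5, st6}.

{st0, st1, st2, st3, st4, st5, st6}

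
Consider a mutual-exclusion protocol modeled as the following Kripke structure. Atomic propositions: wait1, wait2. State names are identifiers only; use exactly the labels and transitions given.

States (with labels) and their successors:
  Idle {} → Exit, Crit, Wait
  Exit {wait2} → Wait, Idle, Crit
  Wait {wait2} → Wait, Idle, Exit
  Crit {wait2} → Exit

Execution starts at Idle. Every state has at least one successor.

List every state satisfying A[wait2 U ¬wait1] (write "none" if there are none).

{Idle, Exit, Wait, Crit}

States satisfying wait2: {Exit, Wait, Crit}.
States satisfying ¬wait1: {Idle, Exit, Wait, Crit}.
States satisfying A[wait2 U ¬wait1]: {Idle, Exit, Wait, Crit}.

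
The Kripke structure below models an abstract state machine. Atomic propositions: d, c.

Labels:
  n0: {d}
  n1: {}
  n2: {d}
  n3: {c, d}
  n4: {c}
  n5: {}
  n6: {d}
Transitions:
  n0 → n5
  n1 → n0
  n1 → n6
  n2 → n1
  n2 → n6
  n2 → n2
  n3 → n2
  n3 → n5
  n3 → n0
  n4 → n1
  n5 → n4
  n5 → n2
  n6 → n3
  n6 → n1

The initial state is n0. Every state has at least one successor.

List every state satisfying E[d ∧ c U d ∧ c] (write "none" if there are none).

States satisfying d ∧ c: {n3}.
States satisfying E[d ∧ c U d ∧ c]: {n3}.

{n3}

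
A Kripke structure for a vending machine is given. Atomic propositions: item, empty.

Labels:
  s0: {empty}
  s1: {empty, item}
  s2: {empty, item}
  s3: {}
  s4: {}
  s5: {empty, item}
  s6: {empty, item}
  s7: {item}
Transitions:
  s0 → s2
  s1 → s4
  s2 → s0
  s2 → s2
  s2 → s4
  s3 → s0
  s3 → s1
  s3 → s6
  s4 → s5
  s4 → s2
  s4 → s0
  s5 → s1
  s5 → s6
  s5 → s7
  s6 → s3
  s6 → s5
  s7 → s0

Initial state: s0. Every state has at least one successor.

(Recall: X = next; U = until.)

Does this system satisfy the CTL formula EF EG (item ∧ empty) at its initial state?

States satisfying EG (item ∧ empty): {s2, s5, s6}.
States satisfying EF EG (item ∧ empty): {s0, s1, s2, s3, s4, s5, s6, s7}.
Some path from s0 reaches a state where EG (item ∧ empty) holds.
s0 ∈ Sat(EF EG (item ∧ empty)).

Yes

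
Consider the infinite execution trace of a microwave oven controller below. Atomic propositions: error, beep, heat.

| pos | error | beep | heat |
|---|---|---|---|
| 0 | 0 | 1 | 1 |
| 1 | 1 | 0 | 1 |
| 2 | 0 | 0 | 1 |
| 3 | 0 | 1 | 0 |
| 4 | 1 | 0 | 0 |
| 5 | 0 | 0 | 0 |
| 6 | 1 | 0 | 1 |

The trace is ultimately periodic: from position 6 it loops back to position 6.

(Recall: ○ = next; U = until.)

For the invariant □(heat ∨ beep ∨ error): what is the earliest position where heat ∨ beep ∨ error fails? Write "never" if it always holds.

Check heat ∨ beep ∨ error at each position in order: 0 ✓, 1 ✓, 2 ✓, 3 ✓, 4 ✓.
At position 5 the labels are {}, so heat ∨ beep ∨ error is false there. This is the first violation.

5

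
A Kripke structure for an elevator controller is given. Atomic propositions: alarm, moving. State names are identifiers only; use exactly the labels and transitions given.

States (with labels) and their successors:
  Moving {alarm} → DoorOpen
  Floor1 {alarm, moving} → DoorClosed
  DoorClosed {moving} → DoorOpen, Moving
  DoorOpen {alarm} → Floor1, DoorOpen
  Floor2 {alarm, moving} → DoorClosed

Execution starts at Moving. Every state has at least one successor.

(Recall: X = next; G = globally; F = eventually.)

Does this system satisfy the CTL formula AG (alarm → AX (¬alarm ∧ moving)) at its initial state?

No

States satisfying alarm → AX (¬alarm ∧ moving): {Floor1, DoorClosed, Floor2}.
States satisfying AG (alarm → AX (¬alarm ∧ moving)): ∅.
DoorOpen is reachable from Moving and violates alarm → AX (¬alarm ∧ moving), so AG fails at Moving.
Moving ∉ Sat(AG (alarm → AX (¬alarm ∧ moving))).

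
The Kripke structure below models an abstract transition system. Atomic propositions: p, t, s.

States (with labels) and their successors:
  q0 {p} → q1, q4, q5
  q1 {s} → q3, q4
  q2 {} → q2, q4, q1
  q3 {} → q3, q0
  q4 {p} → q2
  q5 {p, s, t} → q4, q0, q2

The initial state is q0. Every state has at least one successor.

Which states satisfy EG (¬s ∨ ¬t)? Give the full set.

{q0, q1, q2, q3, q4}

States satisfying ¬s ∨ ¬t: {q0, q1, q2, q3, q4}.
States satisfying EG (¬s ∨ ¬t): {q0, q1, q2, q3, q4}.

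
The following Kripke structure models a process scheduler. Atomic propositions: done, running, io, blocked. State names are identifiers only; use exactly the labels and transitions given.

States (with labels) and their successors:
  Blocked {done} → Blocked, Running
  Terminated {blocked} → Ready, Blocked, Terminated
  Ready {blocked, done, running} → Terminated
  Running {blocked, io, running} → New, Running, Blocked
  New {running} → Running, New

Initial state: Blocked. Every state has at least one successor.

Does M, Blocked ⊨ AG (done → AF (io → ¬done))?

Holds

States satisfying done → AF (io → ¬done): {Blocked, Terminated, Ready, Running, New}.
States satisfying AG (done → AF (io → ¬done)): {Blocked, Terminated, Ready, Running, New}.
Every state reachable from Blocked satisfies done → AF (io → ¬done).
Blocked ∈ Sat(AG (done → AF (io → ¬done))).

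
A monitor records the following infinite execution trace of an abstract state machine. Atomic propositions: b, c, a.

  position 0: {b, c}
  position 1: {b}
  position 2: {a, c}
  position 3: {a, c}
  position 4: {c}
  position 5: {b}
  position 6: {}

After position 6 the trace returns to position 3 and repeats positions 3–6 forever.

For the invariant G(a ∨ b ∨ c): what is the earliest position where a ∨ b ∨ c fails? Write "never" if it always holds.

6

Check a ∨ b ∨ c at each position in order: 0 ✓, 1 ✓, 2 ✓, 3 ✓, 4 ✓, 5 ✓.
At position 6 the labels are {}, so a ∨ b ∨ c is false there. This is the first violation.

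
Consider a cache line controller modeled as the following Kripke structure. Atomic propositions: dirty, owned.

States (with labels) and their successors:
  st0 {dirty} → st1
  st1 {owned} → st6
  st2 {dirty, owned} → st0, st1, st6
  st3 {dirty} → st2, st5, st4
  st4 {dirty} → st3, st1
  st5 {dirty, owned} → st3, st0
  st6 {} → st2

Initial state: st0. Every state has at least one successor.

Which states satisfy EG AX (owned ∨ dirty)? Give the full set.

{st3, st4, st5}

States satisfying AX (owned ∨ dirty): {st0, st3, st4, st5, st6}.
States satisfying EG AX (owned ∨ dirty): {st3, st4, st5}.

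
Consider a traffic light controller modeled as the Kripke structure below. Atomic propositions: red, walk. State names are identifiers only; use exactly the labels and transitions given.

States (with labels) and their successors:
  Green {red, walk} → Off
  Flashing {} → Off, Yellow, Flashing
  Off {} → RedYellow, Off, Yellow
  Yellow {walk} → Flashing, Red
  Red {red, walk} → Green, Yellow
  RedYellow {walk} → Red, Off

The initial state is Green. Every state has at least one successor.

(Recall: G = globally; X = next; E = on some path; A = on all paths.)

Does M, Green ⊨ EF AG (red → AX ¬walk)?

Does not hold

States satisfying AG (red → AX ¬walk): ∅.
States satisfying EF AG (red → AX ¬walk): ∅.
No suitable path/successor from Green witnesses the formula.
Green ∉ Sat(EF AG (red → AX ¬walk)).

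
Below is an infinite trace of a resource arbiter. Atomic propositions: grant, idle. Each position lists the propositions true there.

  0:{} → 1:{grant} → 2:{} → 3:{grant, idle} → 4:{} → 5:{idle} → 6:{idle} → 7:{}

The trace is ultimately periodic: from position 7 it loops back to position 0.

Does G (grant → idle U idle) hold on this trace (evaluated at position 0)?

grant → idle U idle must hold at every position from 0 onward. It fails at position 1, so G (grant → idle U idle) is false.
Positions where grant holds: 1, 3.
Check idle U idle at each: 1→fails, 3→ok.

No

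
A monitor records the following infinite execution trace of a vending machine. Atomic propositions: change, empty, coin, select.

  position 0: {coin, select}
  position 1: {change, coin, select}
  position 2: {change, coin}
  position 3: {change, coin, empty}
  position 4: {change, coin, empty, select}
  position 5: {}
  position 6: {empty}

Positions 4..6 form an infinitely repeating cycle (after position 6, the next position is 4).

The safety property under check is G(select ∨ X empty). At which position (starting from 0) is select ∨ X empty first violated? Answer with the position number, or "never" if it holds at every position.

never

select ∨ X empty holds at every position 0..6, and those are all the positions the trace ever visits, so the invariant G(select ∨ X empty) is never violated.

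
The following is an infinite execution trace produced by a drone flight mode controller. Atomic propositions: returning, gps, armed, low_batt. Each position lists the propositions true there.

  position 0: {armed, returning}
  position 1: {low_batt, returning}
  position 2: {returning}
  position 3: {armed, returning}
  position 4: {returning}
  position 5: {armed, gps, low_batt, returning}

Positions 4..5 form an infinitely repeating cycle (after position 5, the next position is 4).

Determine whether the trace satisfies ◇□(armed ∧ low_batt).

Does not hold

□(armed ∧ low_batt) is false at every position 0..5, so it never becomes true and ◇□(armed ∧ low_batt) fails.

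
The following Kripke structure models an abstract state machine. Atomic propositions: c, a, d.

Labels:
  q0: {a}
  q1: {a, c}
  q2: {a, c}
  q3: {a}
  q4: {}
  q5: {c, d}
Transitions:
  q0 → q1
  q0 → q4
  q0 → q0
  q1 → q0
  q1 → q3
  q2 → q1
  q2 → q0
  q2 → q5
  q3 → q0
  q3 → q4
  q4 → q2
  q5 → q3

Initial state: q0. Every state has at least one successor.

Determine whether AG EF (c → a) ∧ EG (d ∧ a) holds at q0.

Violated

States satisfying EF (c → a): {q0, q1, q2, q3, q4, q5}.
States satisfying AG EF (c → a): {q0, q1, q2, q3, q4, q5}.
States satisfying d ∧ a: ∅.
States satisfying EG (d ∧ a): ∅.
States satisfying AG EF (c → a) ∧ EG (d ∧ a): ∅.
q0 ∉ Sat(AG EF (c → a) ∧ EG (d ∧ a)).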